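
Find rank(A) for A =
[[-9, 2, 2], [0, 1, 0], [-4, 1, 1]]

R1 -> -1/9·R1
  [  1  -2/9  -2/9 ]
  [  0     1     0 ]
  [ -4     1     1 ]
R3 -> R3 + 4·R1
  [ 1  -2/9  -2/9 ]
  [ 0     1     0 ]
  [ 0   1/9   1/9 ]
R3 -> R3 − 1/9·R2
  [ 1  -2/9  -2/9 ]
  [ 0     1     0 ]
  [ 0     0   1/9 ]
R3 -> 9·R3
  [ 1  -2/9  -2/9 ]
  [ 0     1     0 ]
  [ 0     0     1 ]
R1 -> R1 + 2/9·R3
  [ 1  -2/9  0 ]
  [ 0     1  0 ]
  [ 0     0  1 ]
R1 -> R1 + 2/9·R2
  [ 1  0  0 ]
  [ 0  1  0 ]
  [ 0  0  1 ]
The reduced form has 3 nonzero rows.

rank = 3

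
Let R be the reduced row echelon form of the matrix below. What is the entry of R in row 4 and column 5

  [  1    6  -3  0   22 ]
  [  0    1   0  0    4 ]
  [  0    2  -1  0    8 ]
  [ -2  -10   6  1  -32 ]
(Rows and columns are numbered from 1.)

4

Add 2 times ρ1 to ρ4.
  [ 1  6  -3  0  22 ]
  [ 0  1   0  0   4 ]
  [ 0  2  -1  0   8 ]
  [ 0  2   0  1  12 ]
Subtract 2 times ρ2 from ρ3.
  [ 1  6  -3  0  22 ]
  [ 0  1   0  0   4 ]
  [ 0  0  -1  0   0 ]
  [ 0  2   0  1  12 ]
Subtract 2 times ρ2 from ρ4.
  [ 1  6  -3  0  22 ]
  [ 0  1   0  0   4 ]
  [ 0  0  -1  0   0 ]
  [ 0  0   0  1   4 ]
Multiply ρ3 by -1.
  [ 1  6  -3  0  22 ]
  [ 0  1   0  0   4 ]
  [ 0  0   1  0   0 ]
  [ 0  0   0  1   4 ]
Add 3 times ρ3 to ρ1.
  [ 1  6  0  0  22 ]
  [ 0  1  0  0   4 ]
  [ 0  0  1  0   0 ]
  [ 0  0  0  1   4 ]
Subtract 6 times ρ2 from ρ1.
  [ 1  0  0  0  -2 ]
  [ 0  1  0  0   4 ]
  [ 0  0  1  0   0 ]
  [ 0  0  0  1   4 ]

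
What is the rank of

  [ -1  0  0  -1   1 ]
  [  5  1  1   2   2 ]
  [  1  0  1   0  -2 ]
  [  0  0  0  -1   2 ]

rank = 4

R1 ← -1·R1
  [ 1  0  0   1  -1 ]
  [ 5  1  1   2   2 ]
  [ 1  0  1   0  -2 ]
  [ 0  0  0  -1   2 ]
R2 ← R2 − 5·R1
  [ 1  0  0   1  -1 ]
  [ 0  1  1  -3   7 ]
  [ 1  0  1   0  -2 ]
  [ 0  0  0  -1   2 ]
R3 ← R3 − R1
  [ 1  0  0   1  -1 ]
  [ 0  1  1  -3   7 ]
  [ 0  0  1  -1  -1 ]
  [ 0  0  0  -1   2 ]
R4 ← -1·R4
  [ 1  0  0   1  -1 ]
  [ 0  1  1  -3   7 ]
  [ 0  0  1  -1  -1 ]
  [ 0  0  0   1  -2 ]
R3 ← R3 + R4
  [ 1  0  0   1  -1 ]
  [ 0  1  1  -3   7 ]
  [ 0  0  1   0  -3 ]
  [ 0  0  0   1  -2 ]
R2 ← R2 + 3·R4
  [ 1  0  0  1  -1 ]
  [ 0  1  1  0   1 ]
  [ 0  0  1  0  -3 ]
  [ 0  0  0  1  -2 ]
R1 ← R1 − R4
  [ 1  0  0  0   1 ]
  [ 0  1  1  0   1 ]
  [ 0  0  1  0  -3 ]
  [ 0  0  0  1  -2 ]
R2 ← R2 − R3
  [ 1  0  0  0   1 ]
  [ 0  1  0  0   4 ]
  [ 0  0  1  0  -3 ]
  [ 0  0  0  1  -2 ]
The reduced form has 4 nonzero rows.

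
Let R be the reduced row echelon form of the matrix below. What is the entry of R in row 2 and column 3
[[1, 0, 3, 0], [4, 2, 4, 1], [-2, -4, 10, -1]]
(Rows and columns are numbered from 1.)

r2 → r2 − 4·r1
  [  1   0   3   0 ]
  [  0   2  -8   1 ]
  [ -2  -4  10  -1 ]
r3 → r3 + 2·r1
  [ 1   0   3   0 ]
  [ 0   2  -8   1 ]
  [ 0  -4  16  -1 ]
r2 → 1/2·r2
  [ 1   0   3    0 ]
  [ 0   1  -4  1/2 ]
  [ 0  -4  16   -1 ]
r3 → r3 + 4·r2
  [ 1  0   3    0 ]
  [ 0  1  -4  1/2 ]
  [ 0  0   0    1 ]
r2 → r2 − 1/2·r3
  [ 1  0   3  0 ]
  [ 0  1  -4  0 ]
  [ 0  0   0  1 ]

-4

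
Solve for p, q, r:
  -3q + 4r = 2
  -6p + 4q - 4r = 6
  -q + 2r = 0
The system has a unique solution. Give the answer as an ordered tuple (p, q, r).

Form the augmented matrix and row-reduce:
  [  0  -3   4  |  2 ]
  [ -6   4  -4  |  6 ]
  [  0  -1   2  |  0 ]
Swap R1 and R2.
  [ -6   4  -4  |  6 ]
  [  0  -3   4  |  2 ]
  [  0  -1   2  |  0 ]
Multiply R1 by -1/6.
  [ 1  -2/3  2/3  |  -1 ]
  [ 0    -3    4  |   2 ]
  [ 0    -1    2  |   0 ]
Multiply R2 by -1/3.
  [ 1  -2/3   2/3  |    -1 ]
  [ 0     1  -4/3  |  -2/3 ]
  [ 0    -1     2  |     0 ]
Add R2 to R3.
  [ 1  -2/3   2/3  |    -1 ]
  [ 0     1  -4/3  |  -2/3 ]
  [ 0     0   2/3  |  -2/3 ]
Multiply R3 by 3/2.
  [ 1  -2/3   2/3  |    -1 ]
  [ 0     1  -4/3  |  -2/3 ]
  [ 0     0     1  |    -1 ]
Add 4/3 times R3 to R2.
  [ 1  -2/3  2/3  |  -1 ]
  [ 0     1    0  |  -2 ]
  [ 0     0    1  |  -1 ]
Subtract 2/3 times R3 from R1.
  [ 1  -2/3  0  |  -1/3 ]
  [ 0     1  0  |    -2 ]
  [ 0     0  1  |    -1 ]
Add 2/3 times R2 to R1.
  [ 1  0  0  |  -5/3 ]
  [ 0  1  0  |    -2 ]
  [ 0  0  1  |    -1 ]
Reading off the last column: p = -5/3, q = -2, r = -1.

(-5/3, -2, -1)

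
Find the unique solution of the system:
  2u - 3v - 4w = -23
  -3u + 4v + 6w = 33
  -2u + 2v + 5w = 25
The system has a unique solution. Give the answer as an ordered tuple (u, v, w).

Form the augmented matrix and row-reduce:
  [  2  -3  -4  |  -23 ]
  [ -3   4   6  |   33 ]
  [ -2   2   5  |   25 ]
ρ1 -> 1/2·ρ1
  [  1  -3/2  -2  |  -23/2 ]
  [ -3     4   6  |     33 ]
  [ -2     2   5  |     25 ]
ρ2 -> ρ2 + 3·ρ1
  [  1  -3/2  -2  |  -23/2 ]
  [  0  -1/2   0  |   -3/2 ]
  [ -2     2   5  |     25 ]
ρ3 -> ρ3 + 2·ρ1
  [ 1  -3/2  -2  |  -23/2 ]
  [ 0  -1/2   0  |   -3/2 ]
  [ 0    -1   1  |      2 ]
ρ2 -> -2·ρ2
  [ 1  -3/2  -2  |  -23/2 ]
  [ 0     1   0  |      3 ]
  [ 0    -1   1  |      2 ]
ρ3 -> ρ3 + ρ2
  [ 1  -3/2  -2  |  -23/2 ]
  [ 0     1   0  |      3 ]
  [ 0     0   1  |      5 ]
ρ1 -> ρ1 + 2·ρ3
  [ 1  -3/2  0  |  -3/2 ]
  [ 0     1  0  |     3 ]
  [ 0     0  1  |     5 ]
ρ1 -> ρ1 + 3/2·ρ2
  [ 1  0  0  |  3 ]
  [ 0  1  0  |  3 ]
  [ 0  0  1  |  5 ]
Reading off the last column: u = 3, v = 3, w = 5.

(3, 3, 5)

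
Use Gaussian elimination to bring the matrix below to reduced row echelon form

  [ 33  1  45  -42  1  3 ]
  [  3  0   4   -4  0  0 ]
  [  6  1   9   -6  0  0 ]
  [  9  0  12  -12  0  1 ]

Multiply r1 by 1/33.
  [ 1  1/33  15/11  -14/11  1/33  1/11 ]
  [ 3     0      4      -4     0     0 ]
  [ 6     1      9      -6     0     0 ]
  [ 9     0     12     -12     0     1 ]
Subtract 3 times r1 from r2.
  [ 1   1/33  15/11  -14/11   1/33   1/11 ]
  [ 0  -1/11  -1/11   -2/11  -1/11  -3/11 ]
  [ 6      1      9      -6      0      0 ]
  [ 9      0     12     -12      0      1 ]
Subtract 6 times r1 from r3.
  [ 1   1/33  15/11  -14/11   1/33   1/11 ]
  [ 0  -1/11  -1/11   -2/11  -1/11  -3/11 ]
  [ 0   9/11   9/11   18/11  -2/11  -6/11 ]
  [ 9      0     12     -12      0      1 ]
Subtract 9 times r1 from r4.
  [ 1   1/33  15/11  -14/11   1/33   1/11 ]
  [ 0  -1/11  -1/11   -2/11  -1/11  -3/11 ]
  [ 0   9/11   9/11   18/11  -2/11  -6/11 ]
  [ 0  -3/11  -3/11   -6/11  -3/11   2/11 ]
Multiply r2 by -11.
  [ 1   1/33  15/11  -14/11   1/33   1/11 ]
  [ 0      1      1       2      1      3 ]
  [ 0   9/11   9/11   18/11  -2/11  -6/11 ]
  [ 0  -3/11  -3/11   -6/11  -3/11   2/11 ]
Subtract 9/11 times r2 from r3.
  [ 1   1/33  15/11  -14/11   1/33  1/11 ]
  [ 0      1      1       2      1     3 ]
  [ 0      0      0       0     -1    -3 ]
  [ 0  -3/11  -3/11   -6/11  -3/11  2/11 ]
Add 3/11 times r2 to r4.
  [ 1  1/33  15/11  -14/11  1/33  1/11 ]
  [ 0     1      1       2     1     3 ]
  [ 0     0      0       0    -1    -3 ]
  [ 0     0      0       0     0     1 ]
Multiply r3 by -1.
  [ 1  1/33  15/11  -14/11  1/33  1/11 ]
  [ 0     1      1       2     1     3 ]
  [ 0     0      0       0     1     3 ]
  [ 0     0      0       0     0     1 ]
Subtract 3 times r4 from r3.
  [ 1  1/33  15/11  -14/11  1/33  1/11 ]
  [ 0     1      1       2     1     3 ]
  [ 0     0      0       0     1     0 ]
  [ 0     0      0       0     0     1 ]
Subtract 3 times r4 from r2.
  [ 1  1/33  15/11  -14/11  1/33  1/11 ]
  [ 0     1      1       2     1     0 ]
  [ 0     0      0       0     1     0 ]
  [ 0     0      0       0     0     1 ]
Subtract 1/11 times r4 from r1.
  [ 1  1/33  15/11  -14/11  1/33  0 ]
  [ 0     1      1       2     1  0 ]
  [ 0     0      0       0     1  0 ]
  [ 0     0      0       0     0  1 ]
Subtract r3 from r2.
  [ 1  1/33  15/11  -14/11  1/33  0 ]
  [ 0     1      1       2     0  0 ]
  [ 0     0      0       0     1  0 ]
  [ 0     0      0       0     0  1 ]
Subtract 1/33 times r3 from r1.
  [ 1  1/33  15/11  -14/11  0  0 ]
  [ 0     1      1       2  0  0 ]
  [ 0     0      0       0  1  0 ]
  [ 0     0      0       0  0  1 ]
Subtract 1/33 times r2 from r1.
  [ 1  0  4/3  -4/3  0  0 ]
  [ 0  1    1     2  0  0 ]
  [ 0  0    0     0  1  0 ]
  [ 0  0    0     0  0  1 ]

[[1, 0, 4/3, -4/3, 0, 0], [0, 1, 1, 2, 0, 0], [0, 0, 0, 0, 1, 0], [0, 0, 0, 0, 0, 1]]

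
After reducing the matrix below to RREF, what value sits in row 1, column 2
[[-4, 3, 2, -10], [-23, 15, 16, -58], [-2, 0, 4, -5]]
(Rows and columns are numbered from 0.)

r1 → -1/4·r1
  [   1  -3/4  -1/2  5/2 ]
  [ -23    15    16  -58 ]
  [  -2     0     4   -5 ]
r2 → r2 + 23·r1
  [  1  -3/4  -1/2   5/2 ]
  [  0  -9/4   9/2  -1/2 ]
  [ -2     0     4    -5 ]
r3 → r3 + 2·r1
  [ 1  -3/4  -1/2   5/2 ]
  [ 0  -9/4   9/2  -1/2 ]
  [ 0  -3/2     3     0 ]
r2 → -4/9·r2
  [ 1  -3/4  -1/2  5/2 ]
  [ 0     1    -2  2/9 ]
  [ 0  -3/2     3    0 ]
r3 → r3 + 3/2·r2
  [ 1  -3/4  -1/2  5/2 ]
  [ 0     1    -2  2/9 ]
  [ 0     0     0  1/3 ]
r3 → 3·r3
  [ 1  -3/4  -1/2  5/2 ]
  [ 0     1    -2  2/9 ]
  [ 0     0     0    1 ]
r2 → r2 − 2/9·r3
  [ 1  -3/4  -1/2  5/2 ]
  [ 0     1    -2    0 ]
  [ 0     0     0    1 ]
r1 → r1 − 5/2·r3
  [ 1  -3/4  -1/2  0 ]
  [ 0     1    -2  0 ]
  [ 0     0     0  1 ]
r1 → r1 + 3/4·r2
  [ 1  0  -2  0 ]
  [ 0  1  -2  0 ]
  [ 0  0   0  1 ]

-2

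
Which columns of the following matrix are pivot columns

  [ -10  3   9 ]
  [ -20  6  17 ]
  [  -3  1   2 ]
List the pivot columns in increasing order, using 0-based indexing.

R1 → -1/10·R1
  [   1  -3/10  -9/10 ]
  [ -20      6     17 ]
  [  -3      1      2 ]
R2 → R2 + 20·R1
  [  1  -3/10  -9/10 ]
  [  0      0     -1 ]
  [ -3      1      2 ]
R3 → R3 + 3·R1
  [ 1  -3/10  -9/10 ]
  [ 0      0     -1 ]
  [ 0   1/10  -7/10 ]
R2 <-> R3
  [ 1  -3/10  -9/10 ]
  [ 0   1/10  -7/10 ]
  [ 0      0     -1 ]
R2 → 10·R2
  [ 1  -3/10  -9/10 ]
  [ 0      1     -7 ]
  [ 0      0     -1 ]
R3 → -1·R3
  [ 1  -3/10  -9/10 ]
  [ 0      1     -7 ]
  [ 0      0      1 ]
R2 → R2 + 7·R3
  [ 1  -3/10  -9/10 ]
  [ 0      1      0 ]
  [ 0      0      1 ]
R1 → R1 + 9/10·R3
  [ 1  -3/10  0 ]
  [ 0      1  0 ]
  [ 0      0  1 ]
R1 → R1 + 3/10·R2
  [ 1  0  0 ]
  [ 0  1  0 ]
  [ 0  0  1 ]
Pivot columns are the columns containing a leading 1.

0, 1, 2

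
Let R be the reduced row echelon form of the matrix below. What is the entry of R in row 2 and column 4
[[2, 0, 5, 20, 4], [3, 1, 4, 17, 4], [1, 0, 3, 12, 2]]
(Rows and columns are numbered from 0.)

Multiply R1 by 1/2.
Subtract 3 times R1 from R2.
Subtract R1 from R3.
Multiply R3 by 2.
Add 7/2 times R3 to R2.
Subtract 5/2 times R3 from R1.

0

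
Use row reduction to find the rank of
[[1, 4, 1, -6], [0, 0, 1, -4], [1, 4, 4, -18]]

rank = 2

R3 := R3 − R1
  [ 1  4  1   -6 ]
  [ 0  0  1   -4 ]
  [ 0  0  3  -12 ]
R3 := R3 − 3·R2
  [ 1  4  1  -6 ]
  [ 0  0  1  -4 ]
  [ 0  0  0   0 ]
R1 := R1 − R2
  [ 1  4  0  -2 ]
  [ 0  0  1  -4 ]
  [ 0  0  0   0 ]
The reduced form has 2 nonzero rows.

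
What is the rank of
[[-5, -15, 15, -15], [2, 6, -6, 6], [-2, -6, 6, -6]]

R1 ← -1/5·R1
R2 ← R2 − 2·R1
R3 ← R3 + 2·R1
The reduced form has 1 nonzero row.

rank = 1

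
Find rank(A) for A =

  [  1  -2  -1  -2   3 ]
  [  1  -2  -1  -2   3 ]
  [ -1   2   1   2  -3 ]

ρ2 → ρ2 − ρ1
  [  1  -2  -1  -2   3 ]
  [  0   0   0   0   0 ]
  [ -1   2   1   2  -3 ]
ρ3 → ρ3 + ρ1
  [ 1  -2  -1  -2  3 ]
  [ 0   0   0   0  0 ]
  [ 0   0   0   0  0 ]
The reduced form has 1 nonzero row.

rank = 1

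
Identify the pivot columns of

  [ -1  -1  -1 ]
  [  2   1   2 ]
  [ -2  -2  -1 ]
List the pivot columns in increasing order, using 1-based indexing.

1, 2, 3

Multiply ρ1 by -1.
  [  1   1   1 ]
  [  2   1   2 ]
  [ -2  -2  -1 ]
Subtract 2 times ρ1 from ρ2.
  [  1   1   1 ]
  [  0  -1   0 ]
  [ -2  -2  -1 ]
Add 2 times ρ1 to ρ3.
  [ 1   1  1 ]
  [ 0  -1  0 ]
  [ 0   0  1 ]
Multiply ρ2 by -1.
  [ 1  1  1 ]
  [ 0  1  0 ]
  [ 0  0  1 ]
Subtract ρ3 from ρ1.
  [ 1  1  0 ]
  [ 0  1  0 ]
  [ 0  0  1 ]
Subtract ρ2 from ρ1.
  [ 1  0  0 ]
  [ 0  1  0 ]
  [ 0  0  1 ]
Pivot columns are the columns containing a leading 1.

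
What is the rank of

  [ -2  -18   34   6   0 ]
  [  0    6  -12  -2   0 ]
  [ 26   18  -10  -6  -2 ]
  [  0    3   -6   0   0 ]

rank = 4

Multiply R1 by -1/2.
  [  1   9  -17  -3   0 ]
  [  0   6  -12  -2   0 ]
  [ 26  18  -10  -6  -2 ]
  [  0   3   -6   0   0 ]
Subtract 26 times R1 from R3.
  [ 1     9  -17  -3   0 ]
  [ 0     6  -12  -2   0 ]
  [ 0  -216  432  72  -2 ]
  [ 0     3   -6   0   0 ]
Multiply R2 by 1/6.
  [ 1     9  -17    -3   0 ]
  [ 0     1   -2  -1/3   0 ]
  [ 0  -216  432    72  -2 ]
  [ 0     3   -6     0   0 ]
Add 216 times R2 to R3.
  [ 1  9  -17    -3   0 ]
  [ 0  1   -2  -1/3   0 ]
  [ 0  0    0     0  -2 ]
  [ 0  3   -6     0   0 ]
Subtract 3 times R2 from R4.
  [ 1  9  -17    -3   0 ]
  [ 0  1   -2  -1/3   0 ]
  [ 0  0    0     0  -2 ]
  [ 0  0    0     1   0 ]
Swap R3 and R4.
  [ 1  9  -17    -3   0 ]
  [ 0  1   -2  -1/3   0 ]
  [ 0  0    0     1   0 ]
  [ 0  0    0     0  -2 ]
Multiply R4 by -1/2.
  [ 1  9  -17    -3  0 ]
  [ 0  1   -2  -1/3  0 ]
  [ 0  0    0     1  0 ]
  [ 0  0    0     0  1 ]
Add 1/3 times R3 to R2.
  [ 1  9  -17  -3  0 ]
  [ 0  1   -2   0  0 ]
  [ 0  0    0   1  0 ]
  [ 0  0    0   0  1 ]
Add 3 times R3 to R1.
  [ 1  9  -17  0  0 ]
  [ 0  1   -2  0  0 ]
  [ 0  0    0  1  0 ]
  [ 0  0    0  0  1 ]
Subtract 9 times R2 from R1.
  [ 1  0   1  0  0 ]
  [ 0  1  -2  0  0 ]
  [ 0  0   0  1  0 ]
  [ 0  0   0  0  1 ]
The reduced form has 4 nonzero rows.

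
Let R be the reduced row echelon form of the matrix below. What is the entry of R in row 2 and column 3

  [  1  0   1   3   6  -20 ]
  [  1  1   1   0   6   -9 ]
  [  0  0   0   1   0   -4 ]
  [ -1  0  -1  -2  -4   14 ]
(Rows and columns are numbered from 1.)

r2 := r2 − r1
  [  1  0   1   3   6  -20 ]
  [  0  1   0  -3   0   11 ]
  [  0  0   0   1   0   -4 ]
  [ -1  0  -1  -2  -4   14 ]
r4 := r4 + r1
  [ 1  0  1   3  6  -20 ]
  [ 0  1  0  -3  0   11 ]
  [ 0  0  0   1  0   -4 ]
  [ 0  0  0   1  2   -6 ]
r4 := r4 − r3
  [ 1  0  1   3  6  -20 ]
  [ 0  1  0  -3  0   11 ]
  [ 0  0  0   1  0   -4 ]
  [ 0  0  0   0  2   -2 ]
r4 := 1/2·r4
  [ 1  0  1   3  6  -20 ]
  [ 0  1  0  -3  0   11 ]
  [ 0  0  0   1  0   -4 ]
  [ 0  0  0   0  1   -1 ]
r1 := r1 − 6·r4
  [ 1  0  1   3  0  -14 ]
  [ 0  1  0  -3  0   11 ]
  [ 0  0  0   1  0   -4 ]
  [ 0  0  0   0  1   -1 ]
r2 := r2 + 3·r3
  [ 1  0  1  3  0  -14 ]
  [ 0  1  0  0  0   -1 ]
  [ 0  0  0  1  0   -4 ]
  [ 0  0  0  0  1   -1 ]
r1 := r1 − 3·r3
  [ 1  0  1  0  0  -2 ]
  [ 0  1  0  0  0  -1 ]
  [ 0  0  0  1  0  -4 ]
  [ 0  0  0  0  1  -1 ]

0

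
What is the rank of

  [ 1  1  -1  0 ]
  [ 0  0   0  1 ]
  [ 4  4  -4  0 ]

rank = 2

R3 -> R3 − 4·R1
  [ 1  1  -1  0 ]
  [ 0  0   0  1 ]
  [ 0  0   0  0 ]
The reduced form has 2 nonzero rows.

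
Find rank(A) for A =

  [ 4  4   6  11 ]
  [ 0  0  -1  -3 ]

rank = 2

ρ1 → 1/4·ρ1
  [ 1  1  3/2  11/4 ]
  [ 0  0   -1    -3 ]
ρ2 → -1·ρ2
  [ 1  1  3/2  11/4 ]
  [ 0  0    1     3 ]
ρ1 → ρ1 − 3/2·ρ2
  [ 1  1  0  -7/4 ]
  [ 0  0  1     3 ]
The reduced form has 2 nonzero rows.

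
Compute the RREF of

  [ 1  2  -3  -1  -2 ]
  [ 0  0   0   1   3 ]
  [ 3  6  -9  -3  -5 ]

[[1, 2, -3, 0, 0], [0, 0, 0, 1, 0], [0, 0, 0, 0, 1]]

r3 := r3 − 3·r1
  [ 1  2  -3  -1  -2 ]
  [ 0  0   0   1   3 ]
  [ 0  0   0   0   1 ]
r2 := r2 − 3·r3
  [ 1  2  -3  -1  -2 ]
  [ 0  0   0   1   0 ]
  [ 0  0   0   0   1 ]
r1 := r1 + 2·r3
  [ 1  2  -3  -1  0 ]
  [ 0  0   0   1  0 ]
  [ 0  0   0   0  1 ]
r1 := r1 + r2
  [ 1  2  -3  0  0 ]
  [ 0  0   0  1  0 ]
  [ 0  0   0  0  1 ]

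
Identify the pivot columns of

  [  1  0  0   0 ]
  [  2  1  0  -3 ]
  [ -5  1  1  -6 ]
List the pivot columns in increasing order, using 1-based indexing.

1, 2, 3

R2 → R2 − 2·R1
  [  1  0  0   0 ]
  [  0  1  0  -3 ]
  [ -5  1  1  -6 ]
R3 → R3 + 5·R1
  [ 1  0  0   0 ]
  [ 0  1  0  -3 ]
  [ 0  1  1  -6 ]
R3 → R3 − R2
  [ 1  0  0   0 ]
  [ 0  1  0  -3 ]
  [ 0  0  1  -3 ]
Pivot columns are the columns containing a leading 1.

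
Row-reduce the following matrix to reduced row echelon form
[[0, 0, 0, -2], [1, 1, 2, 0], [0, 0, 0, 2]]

[[1, 1, 2, 0], [0, 0, 0, 1], [0, 0, 0, 0]]

ρ1 <-> ρ2
  [ 1  1  2   0 ]
  [ 0  0  0  -2 ]
  [ 0  0  0   2 ]
ρ2 → -1/2·ρ2
  [ 1  1  2  0 ]
  [ 0  0  0  1 ]
  [ 0  0  0  2 ]
ρ3 → ρ3 − 2·ρ2
  [ 1  1  2  0 ]
  [ 0  0  0  1 ]
  [ 0  0  0  0 ]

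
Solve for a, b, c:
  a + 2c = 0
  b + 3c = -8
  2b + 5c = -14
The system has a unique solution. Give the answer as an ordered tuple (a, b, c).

(4, -2, -2)

Form the augmented matrix and row-reduce:
  [ 1  0  2  |    0 ]
  [ 0  1  3  |   -8 ]
  [ 0  2  5  |  -14 ]
Subtract 2 times r2 from r3.
  [ 1  0   2  |   0 ]
  [ 0  1   3  |  -8 ]
  [ 0  0  -1  |   2 ]
Multiply r3 by -1.
  [ 1  0  2  |   0 ]
  [ 0  1  3  |  -8 ]
  [ 0  0  1  |  -2 ]
Subtract 3 times r3 from r2.
  [ 1  0  2  |   0 ]
  [ 0  1  0  |  -2 ]
  [ 0  0  1  |  -2 ]
Subtract 2 times r3 from r1.
  [ 1  0  0  |   4 ]
  [ 0  1  0  |  -2 ]
  [ 0  0  1  |  -2 ]
Reading off the last column: a = 4, b = -2, c = -2.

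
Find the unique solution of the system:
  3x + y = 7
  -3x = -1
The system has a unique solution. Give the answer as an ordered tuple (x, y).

Form the augmented matrix and row-reduce:
  [  3  1  |   7 ]
  [ -3  0  |  -1 ]
ρ1 → 1/3·ρ1
  [  1  1/3  |  7/3 ]
  [ -3    0  |   -1 ]
ρ2 → ρ2 + 3·ρ1
  [ 1  1/3  |  7/3 ]
  [ 0    1  |    6 ]
ρ1 → ρ1 − 1/3·ρ2
  [ 1  0  |  1/3 ]
  [ 0  1  |    6 ]
Reading off the last column: x = 1/3, y = 6.

(1/3, 6)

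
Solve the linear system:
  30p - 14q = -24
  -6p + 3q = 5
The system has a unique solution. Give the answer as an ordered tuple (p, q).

Form the augmented matrix and row-reduce:
  [ 30  -14  |  -24 ]
  [ -6    3  |    5 ]
ρ1 ← 1/30·ρ1
ρ2 ← ρ2 + 6·ρ1
ρ2 ← 5·ρ2
ρ1 ← ρ1 + 7/15·ρ2
Reading off the last column: p = -1/3, q = 1.

(-1/3, 1)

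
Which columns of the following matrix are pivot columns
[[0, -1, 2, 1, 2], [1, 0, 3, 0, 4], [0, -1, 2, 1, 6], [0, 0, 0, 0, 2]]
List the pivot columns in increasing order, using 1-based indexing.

1, 2, 5

ρ1 <=> ρ2
  [ 1   0  3  0  4 ]
  [ 0  -1  2  1  2 ]
  [ 0  -1  2  1  6 ]
  [ 0   0  0  0  2 ]
ρ2 -> -1·ρ2
  [ 1   0   3   0   4 ]
  [ 0   1  -2  -1  -2 ]
  [ 0  -1   2   1   6 ]
  [ 0   0   0   0   2 ]
ρ3 -> ρ3 + ρ2
  [ 1  0   3   0   4 ]
  [ 0  1  -2  -1  -2 ]
  [ 0  0   0   0   4 ]
  [ 0  0   0   0   2 ]
ρ3 -> 1/4·ρ3
  [ 1  0   3   0   4 ]
  [ 0  1  -2  -1  -2 ]
  [ 0  0   0   0   1 ]
  [ 0  0   0   0   2 ]
ρ4 -> ρ4 − 2·ρ3
  [ 1  0   3   0   4 ]
  [ 0  1  -2  -1  -2 ]
  [ 0  0   0   0   1 ]
  [ 0  0   0   0   0 ]
ρ2 -> ρ2 + 2·ρ3
  [ 1  0   3   0  4 ]
  [ 0  1  -2  -1  0 ]
  [ 0  0   0   0  1 ]
  [ 0  0   0   0  0 ]
ρ1 -> ρ1 − 4·ρ3
  [ 1  0   3   0  0 ]
  [ 0  1  -2  -1  0 ]
  [ 0  0   0   0  1 ]
  [ 0  0   0   0  0 ]
Pivot columns are the columns containing a leading 1.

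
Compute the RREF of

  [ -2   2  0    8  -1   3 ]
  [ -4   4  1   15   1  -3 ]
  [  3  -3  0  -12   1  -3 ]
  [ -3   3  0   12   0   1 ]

r1 → -1/2·r1
  [  1  -1  0   -4  1/2  -3/2 ]
  [ -4   4  1   15    1    -3 ]
  [  3  -3  0  -12    1    -3 ]
  [ -3   3  0   12    0     1 ]
r2 → r2 + 4·r1
  [  1  -1  0   -4  1/2  -3/2 ]
  [  0   0  1   -1    3    -9 ]
  [  3  -3  0  -12    1    -3 ]
  [ -3   3  0   12    0     1 ]
r3 → r3 − 3·r1
  [  1  -1  0  -4   1/2  -3/2 ]
  [  0   0  1  -1     3    -9 ]
  [  0   0  0   0  -1/2   3/2 ]
  [ -3   3  0  12     0     1 ]
r4 → r4 + 3·r1
  [ 1  -1  0  -4   1/2  -3/2 ]
  [ 0   0  1  -1     3    -9 ]
  [ 0   0  0   0  -1/2   3/2 ]
  [ 0   0  0   0   3/2  -7/2 ]
r3 → -2·r3
  [ 1  -1  0  -4  1/2  -3/2 ]
  [ 0   0  1  -1    3    -9 ]
  [ 0   0  0   0    1    -3 ]
  [ 0   0  0   0  3/2  -7/2 ]
r4 → r4 − 3/2·r3
  [ 1  -1  0  -4  1/2  -3/2 ]
  [ 0   0  1  -1    3    -9 ]
  [ 0   0  0   0    1    -3 ]
  [ 0   0  0   0    0     1 ]
r3 → r3 + 3·r4
  [ 1  -1  0  -4  1/2  -3/2 ]
  [ 0   0  1  -1    3    -9 ]
  [ 0   0  0   0    1     0 ]
  [ 0   0  0   0    0     1 ]
r2 → r2 + 9·r4
  [ 1  -1  0  -4  1/2  -3/2 ]
  [ 0   0  1  -1    3     0 ]
  [ 0   0  0   0    1     0 ]
  [ 0   0  0   0    0     1 ]
r1 → r1 + 3/2·r4
  [ 1  -1  0  -4  1/2  0 ]
  [ 0   0  1  -1    3  0 ]
  [ 0   0  0   0    1  0 ]
  [ 0   0  0   0    0  1 ]
r2 → r2 − 3·r3
  [ 1  -1  0  -4  1/2  0 ]
  [ 0   0  1  -1    0  0 ]
  [ 0   0  0   0    1  0 ]
  [ 0   0  0   0    0  1 ]
r1 → r1 − 1/2·r3
  [ 1  -1  0  -4  0  0 ]
  [ 0   0  1  -1  0  0 ]
  [ 0   0  0   0  1  0 ]
  [ 0   0  0   0  0  1 ]

[[1, -1, 0, -4, 0, 0], [0, 0, 1, -1, 0, 0], [0, 0, 0, 0, 1, 0], [0, 0, 0, 0, 0, 1]]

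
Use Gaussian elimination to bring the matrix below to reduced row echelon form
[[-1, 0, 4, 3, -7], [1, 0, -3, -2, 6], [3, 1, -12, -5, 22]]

[[1, 0, 0, 1, 3], [0, 1, 0, 4, 1], [0, 0, 1, 1, -1]]

R1 := -1·R1
  [ 1  0   -4  -3   7 ]
  [ 1  0   -3  -2   6 ]
  [ 3  1  -12  -5  22 ]
R2 := R2 − R1
  [ 1  0   -4  -3   7 ]
  [ 0  0    1   1  -1 ]
  [ 3  1  -12  -5  22 ]
R3 := R3 − 3·R1
  [ 1  0  -4  -3   7 ]
  [ 0  0   1   1  -1 ]
  [ 0  1   0   4   1 ]
R2 <-> R3
  [ 1  0  -4  -3   7 ]
  [ 0  1   0   4   1 ]
  [ 0  0   1   1  -1 ]
R1 := R1 + 4·R3
  [ 1  0  0  1   3 ]
  [ 0  1  0  4   1 ]
  [ 0  0  1  1  -1 ]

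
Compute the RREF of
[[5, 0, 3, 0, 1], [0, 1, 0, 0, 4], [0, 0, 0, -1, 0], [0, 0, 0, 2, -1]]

Multiply R1 by 1/5.
Multiply R3 by -1.
Subtract 2 times R3 from R4.
Multiply R4 by -1.
Subtract 4 times R4 from R2.
Subtract 1/5 times R4 from R1.

[[1, 0, 3/5, 0, 0], [0, 1, 0, 0, 0], [0, 0, 0, 1, 0], [0, 0, 0, 0, 1]]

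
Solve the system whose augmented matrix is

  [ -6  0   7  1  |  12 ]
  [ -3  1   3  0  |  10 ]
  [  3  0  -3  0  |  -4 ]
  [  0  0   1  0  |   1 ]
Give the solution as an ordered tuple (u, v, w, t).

(-1/3, 6, 1, 3)

Multiply R1 by -1/6.
  [  1  0  -7/6  -1/6  |  -2 ]
  [ -3  1     3     0  |  10 ]
  [  3  0    -3     0  |  -4 ]
  [  0  0     1     0  |   1 ]
Add 3 times R1 to R2.
  [ 1  0  -7/6  -1/6  |  -2 ]
  [ 0  1  -1/2  -1/2  |   4 ]
  [ 3  0    -3     0  |  -4 ]
  [ 0  0     1     0  |   1 ]
Subtract 3 times R1 from R3.
  [ 1  0  -7/6  -1/6  |  -2 ]
  [ 0  1  -1/2  -1/2  |   4 ]
  [ 0  0   1/2   1/2  |   2 ]
  [ 0  0     1     0  |   1 ]
Multiply R3 by 2.
  [ 1  0  -7/6  -1/6  |  -2 ]
  [ 0  1  -1/2  -1/2  |   4 ]
  [ 0  0     1     1  |   4 ]
  [ 0  0     1     0  |   1 ]
Subtract R3 from R4.
  [ 1  0  -7/6  -1/6  |  -2 ]
  [ 0  1  -1/2  -1/2  |   4 ]
  [ 0  0     1     1  |   4 ]
  [ 0  0     0    -1  |  -3 ]
Multiply R4 by -1.
  [ 1  0  -7/6  -1/6  |  -2 ]
  [ 0  1  -1/2  -1/2  |   4 ]
  [ 0  0     1     1  |   4 ]
  [ 0  0     0     1  |   3 ]
Subtract R4 from R3.
  [ 1  0  -7/6  -1/6  |  -2 ]
  [ 0  1  -1/2  -1/2  |   4 ]
  [ 0  0     1     0  |   1 ]
  [ 0  0     0     1  |   3 ]
Add 1/2 times R4 to R2.
  [ 1  0  -7/6  -1/6  |    -2 ]
  [ 0  1  -1/2     0  |  11/2 ]
  [ 0  0     1     0  |     1 ]
  [ 0  0     0     1  |     3 ]
Add 1/6 times R4 to R1.
  [ 1  0  -7/6  0  |  -3/2 ]
  [ 0  1  -1/2  0  |  11/2 ]
  [ 0  0     1  0  |     1 ]
  [ 0  0     0  1  |     3 ]
Add 1/2 times R3 to R2.
  [ 1  0  -7/6  0  |  -3/2 ]
  [ 0  1     0  0  |     6 ]
  [ 0  0     1  0  |     1 ]
  [ 0  0     0  1  |     3 ]
Add 7/6 times R3 to R1.
  [ 1  0  0  0  |  -1/3 ]
  [ 0  1  0  0  |     6 ]
  [ 0  0  1  0  |     1 ]
  [ 0  0  0  1  |     3 ]
Reading off the last column: u = -1/3, v = 6, w = 1, t = 3.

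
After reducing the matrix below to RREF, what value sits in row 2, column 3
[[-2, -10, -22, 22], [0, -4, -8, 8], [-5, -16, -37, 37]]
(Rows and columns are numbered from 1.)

ρ1 ← -1/2·ρ1
  [  1    5   11  -11 ]
  [  0   -4   -8    8 ]
  [ -5  -16  -37   37 ]
ρ3 ← ρ3 + 5·ρ1
  [ 1   5  11  -11 ]
  [ 0  -4  -8    8 ]
  [ 0   9  18  -18 ]
ρ2 ← -1/4·ρ2
  [ 1  5  11  -11 ]
  [ 0  1   2   -2 ]
  [ 0  9  18  -18 ]
ρ3 ← ρ3 − 9·ρ2
  [ 1  5  11  -11 ]
  [ 0  1   2   -2 ]
  [ 0  0   0    0 ]
ρ1 ← ρ1 − 5·ρ2
  [ 1  0  1  -1 ]
  [ 0  1  2  -2 ]
  [ 0  0  0   0 ]

2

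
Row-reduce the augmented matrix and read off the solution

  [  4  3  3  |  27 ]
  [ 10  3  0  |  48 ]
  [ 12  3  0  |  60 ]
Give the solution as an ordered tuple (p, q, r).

(6, -4, 5)

r1 → 1/4·r1
  [  1  3/4  3/4  |  27/4 ]
  [ 10    3    0  |    48 ]
  [ 12    3    0  |    60 ]
r2 → r2 − 10·r1
  [  1   3/4    3/4  |   27/4 ]
  [  0  -9/2  -15/2  |  -39/2 ]
  [ 12     3      0  |     60 ]
r3 → r3 − 12·r1
  [ 1   3/4    3/4  |   27/4 ]
  [ 0  -9/2  -15/2  |  -39/2 ]
  [ 0    -6     -9  |    -21 ]
r2 → -2/9·r2
  [ 1  3/4  3/4  |  27/4 ]
  [ 0    1  5/3  |  13/3 ]
  [ 0   -6   -9  |   -21 ]
r3 → r3 + 6·r2
  [ 1  3/4  3/4  |  27/4 ]
  [ 0    1  5/3  |  13/3 ]
  [ 0    0    1  |     5 ]
r2 → r2 − 5/3·r3
  [ 1  3/4  3/4  |  27/4 ]
  [ 0    1    0  |    -4 ]
  [ 0    0    1  |     5 ]
r1 → r1 − 3/4·r3
  [ 1  3/4  0  |   3 ]
  [ 0    1  0  |  -4 ]
  [ 0    0  1  |   5 ]
r1 → r1 − 3/4·r2
  [ 1  0  0  |   6 ]
  [ 0  1  0  |  -4 ]
  [ 0  0  1  |   5 ]
Reading off the last column: p = 6, q = -4, r = 5.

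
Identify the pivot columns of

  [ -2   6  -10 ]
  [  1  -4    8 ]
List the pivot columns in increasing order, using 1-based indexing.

1, 2

R1 ← -1/2·R1
  [ 1  -3  5 ]
  [ 1  -4  8 ]
R2 ← R2 − R1
  [ 1  -3  5 ]
  [ 0  -1  3 ]
R2 ← -1·R2
  [ 1  -3   5 ]
  [ 0   1  -3 ]
R1 ← R1 + 3·R2
  [ 1  0  -4 ]
  [ 0  1  -3 ]
Pivot columns are the columns containing a leading 1.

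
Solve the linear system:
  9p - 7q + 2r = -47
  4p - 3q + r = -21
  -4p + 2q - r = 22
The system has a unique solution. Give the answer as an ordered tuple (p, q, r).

(-6, -1, 0)

Form the augmented matrix and row-reduce:
  [  9  -7   2  |  -47 ]
  [  4  -3   1  |  -21 ]
  [ -4   2  -1  |   22 ]
Multiply r1 by 1/9.
Subtract 4 times r1 from r2.
Add 4 times r1 to r3.
Multiply r2 by 9.
Add 10/9 times r2 to r3.
Subtract r3 from r2.
Subtract 2/9 times r3 from r1.
Add 7/9 times r2 to r1.
Reading off the last column: p = -6, q = -1, r = 0.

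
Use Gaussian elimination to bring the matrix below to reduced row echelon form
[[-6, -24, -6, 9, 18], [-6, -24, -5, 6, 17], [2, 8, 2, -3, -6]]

[[1, 4, 0, 3/2, -2], [0, 0, 1, -3, -1], [0, 0, 0, 0, 0]]

r1 := -1/6·r1
r2 := r2 + 6·r1
r3 := r3 − 2·r1
r1 := r1 − r2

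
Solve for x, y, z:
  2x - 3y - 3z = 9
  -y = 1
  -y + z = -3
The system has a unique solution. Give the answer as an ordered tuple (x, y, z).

Form the augmented matrix and row-reduce:
  [ 2  -3  -3  |   9 ]
  [ 0  -1   0  |   1 ]
  [ 0  -1   1  |  -3 ]
R1 → 1/2·R1
  [ 1  -3/2  -3/2  |  9/2 ]
  [ 0    -1     0  |    1 ]
  [ 0    -1     1  |   -3 ]
R2 → -1·R2
  [ 1  -3/2  -3/2  |  9/2 ]
  [ 0     1     0  |   -1 ]
  [ 0    -1     1  |   -3 ]
R3 → R3 + R2
  [ 1  -3/2  -3/2  |  9/2 ]
  [ 0     1     0  |   -1 ]
  [ 0     0     1  |   -4 ]
R1 → R1 + 3/2·R3
  [ 1  -3/2  0  |  -3/2 ]
  [ 0     1  0  |    -1 ]
  [ 0     0  1  |    -4 ]
R1 → R1 + 3/2·R2
  [ 1  0  0  |  -3 ]
  [ 0  1  0  |  -1 ]
  [ 0  0  1  |  -4 ]
Reading off the last column: x = -3, y = -1, z = -4.

(-3, -1, -4)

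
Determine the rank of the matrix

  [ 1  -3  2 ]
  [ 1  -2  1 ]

rank = 2

Subtract R1 from R2.
  [ 1  -3   2 ]
  [ 0   1  -1 ]
Add 3 times R2 to R1.
  [ 1  0  -1 ]
  [ 0  1  -1 ]
The reduced form has 2 nonzero rows.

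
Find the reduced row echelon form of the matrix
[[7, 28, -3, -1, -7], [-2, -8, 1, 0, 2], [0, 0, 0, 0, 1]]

[[1, 4, 0, -1, 0], [0, 0, 1, -2, 0], [0, 0, 0, 0, 1]]

Multiply ρ1 by 1/7.
Add 2 times ρ1 to ρ2.
Multiply ρ2 by 7.
Add ρ3 to ρ1.
Add 3/7 times ρ2 to ρ1.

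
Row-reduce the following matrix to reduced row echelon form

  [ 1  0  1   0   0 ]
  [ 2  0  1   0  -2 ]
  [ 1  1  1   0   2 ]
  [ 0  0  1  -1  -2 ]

[[1, 0, 0, 0, -2], [0, 1, 0, 0, 2], [0, 0, 1, 0, 2], [0, 0, 0, 1, 4]]

Subtract 2 times ρ1 from ρ2.
  [ 1  0   1   0   0 ]
  [ 0  0  -1   0  -2 ]
  [ 1  1   1   0   2 ]
  [ 0  0   1  -1  -2 ]
Subtract ρ1 from ρ3.
  [ 1  0   1   0   0 ]
  [ 0  0  -1   0  -2 ]
  [ 0  1   0   0   2 ]
  [ 0  0   1  -1  -2 ]
Swap ρ2 and ρ3.
  [ 1  0   1   0   0 ]
  [ 0  1   0   0   2 ]
  [ 0  0  -1   0  -2 ]
  [ 0  0   1  -1  -2 ]
Multiply ρ3 by -1.
  [ 1  0  1   0   0 ]
  [ 0  1  0   0   2 ]
  [ 0  0  1   0   2 ]
  [ 0  0  1  -1  -2 ]
Subtract ρ3 from ρ4.
  [ 1  0  1   0   0 ]
  [ 0  1  0   0   2 ]
  [ 0  0  1   0   2 ]
  [ 0  0  0  -1  -4 ]
Multiply ρ4 by -1.
  [ 1  0  1  0  0 ]
  [ 0  1  0  0  2 ]
  [ 0  0  1  0  2 ]
  [ 0  0  0  1  4 ]
Subtract ρ3 from ρ1.
  [ 1  0  0  0  -2 ]
  [ 0  1  0  0   2 ]
  [ 0  0  1  0   2 ]
  [ 0  0  0  1   4 ]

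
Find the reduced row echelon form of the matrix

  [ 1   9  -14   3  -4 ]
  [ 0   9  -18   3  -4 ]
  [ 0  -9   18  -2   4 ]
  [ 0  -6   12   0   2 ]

R2 ← 1/9·R2
  [ 1   9  -14    3    -4 ]
  [ 0   1   -2  1/3  -4/9 ]
  [ 0  -9   18   -2     4 ]
  [ 0  -6   12    0     2 ]
R3 ← R3 + 9·R2
  [ 1   9  -14    3    -4 ]
  [ 0   1   -2  1/3  -4/9 ]
  [ 0   0    0    1     0 ]
  [ 0  -6   12    0     2 ]
R4 ← R4 + 6·R2
  [ 1  9  -14    3    -4 ]
  [ 0  1   -2  1/3  -4/9 ]
  [ 0  0    0    1     0 ]
  [ 0  0    0    2  -2/3 ]
R4 ← R4 − 2·R3
  [ 1  9  -14    3    -4 ]
  [ 0  1   -2  1/3  -4/9 ]
  [ 0  0    0    1     0 ]
  [ 0  0    0    0  -2/3 ]
R4 ← -3/2·R4
  [ 1  9  -14    3    -4 ]
  [ 0  1   -2  1/3  -4/9 ]
  [ 0  0    0    1     0 ]
  [ 0  0    0    0     1 ]
R2 ← R2 + 4/9·R4
  [ 1  9  -14    3  -4 ]
  [ 0  1   -2  1/3   0 ]
  [ 0  0    0    1   0 ]
  [ 0  0    0    0   1 ]
R1 ← R1 + 4·R4
  [ 1  9  -14    3  0 ]
  [ 0  1   -2  1/3  0 ]
  [ 0  0    0    1  0 ]
  [ 0  0    0    0  1 ]
R2 ← R2 − 1/3·R3
  [ 1  9  -14  3  0 ]
  [ 0  1   -2  0  0 ]
  [ 0  0    0  1  0 ]
  [ 0  0    0  0  1 ]
R1 ← R1 − 3·R3
  [ 1  9  -14  0  0 ]
  [ 0  1   -2  0  0 ]
  [ 0  0    0  1  0 ]
  [ 0  0    0  0  1 ]
R1 ← R1 − 9·R2
  [ 1  0   4  0  0 ]
  [ 0  1  -2  0  0 ]
  [ 0  0   0  1  0 ]
  [ 0  0   0  0  1 ]

[[1, 0, 4, 0, 0], [0, 1, -2, 0, 0], [0, 0, 0, 1, 0], [0, 0, 0, 0, 1]]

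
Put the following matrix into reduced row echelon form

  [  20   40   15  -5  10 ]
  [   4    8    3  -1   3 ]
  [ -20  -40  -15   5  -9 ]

R1 ← 1/20·R1
  [   1    2  3/4  -1/4  1/2 ]
  [   4    8    3    -1    3 ]
  [ -20  -40  -15     5   -9 ]
R2 ← R2 − 4·R1
  [   1    2  3/4  -1/4  1/2 ]
  [   0    0    0     0    1 ]
  [ -20  -40  -15     5   -9 ]
R3 ← R3 + 20·R1
  [ 1  2  3/4  -1/4  1/2 ]
  [ 0  0    0     0    1 ]
  [ 0  0    0     0    1 ]
R3 ← R3 − R2
  [ 1  2  3/4  -1/4  1/2 ]
  [ 0  0    0     0    1 ]
  [ 0  0    0     0    0 ]
R1 ← R1 − 1/2·R2
  [ 1  2  3/4  -1/4  0 ]
  [ 0  0    0     0  1 ]
  [ 0  0    0     0  0 ]

[[1, 2, 3/4, -1/4, 0], [0, 0, 0, 0, 1], [0, 0, 0, 0, 0]]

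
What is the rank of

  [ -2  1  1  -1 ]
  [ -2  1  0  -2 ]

ρ1 -> -1/2·ρ1
  [  1  -1/2  -1/2  1/2 ]
  [ -2     1     0   -2 ]
ρ2 -> ρ2 + 2·ρ1
  [ 1  -1/2  -1/2  1/2 ]
  [ 0     0    -1   -1 ]
ρ2 -> -1·ρ2
  [ 1  -1/2  -1/2  1/2 ]
  [ 0     0     1    1 ]
ρ1 -> ρ1 + 1/2·ρ2
  [ 1  -1/2  0  1 ]
  [ 0     0  1  1 ]
The reduced form has 2 nonzero rows.

rank = 2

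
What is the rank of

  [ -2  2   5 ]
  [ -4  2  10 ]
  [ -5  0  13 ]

rank = 3

r1 := -1/2·r1
  [  1  -1  -5/2 ]
  [ -4   2    10 ]
  [ -5   0    13 ]
r2 := r2 + 4·r1
  [  1  -1  -5/2 ]
  [  0  -2     0 ]
  [ -5   0    13 ]
r3 := r3 + 5·r1
  [ 1  -1  -5/2 ]
  [ 0  -2     0 ]
  [ 0  -5   1/2 ]
r2 := -1/2·r2
  [ 1  -1  -5/2 ]
  [ 0   1     0 ]
  [ 0  -5   1/2 ]
r3 := r3 + 5·r2
  [ 1  -1  -5/2 ]
  [ 0   1     0 ]
  [ 0   0   1/2 ]
r3 := 2·r3
  [ 1  -1  -5/2 ]
  [ 0   1     0 ]
  [ 0   0     1 ]
r1 := r1 + 5/2·r3
  [ 1  -1  0 ]
  [ 0   1  0 ]
  [ 0   0  1 ]
r1 := r1 + r2
  [ 1  0  0 ]
  [ 0  1  0 ]
  [ 0  0  1 ]
The reduced form has 3 nonzero rows.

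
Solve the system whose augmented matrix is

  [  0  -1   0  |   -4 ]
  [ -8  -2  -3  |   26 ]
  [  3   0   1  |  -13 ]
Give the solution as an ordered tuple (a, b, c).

R1 ↔ R2
  [ -8  -2  -3  |   26 ]
  [  0  -1   0  |   -4 ]
  [  3   0   1  |  -13 ]
R1 := -1/8·R1
  [ 1  1/4  3/8  |  -13/4 ]
  [ 0   -1    0  |     -4 ]
  [ 3    0    1  |    -13 ]
R3 := R3 − 3·R1
  [ 1   1/4   3/8  |  -13/4 ]
  [ 0    -1     0  |     -4 ]
  [ 0  -3/4  -1/8  |  -13/4 ]
R2 := -1·R2
  [ 1   1/4   3/8  |  -13/4 ]
  [ 0     1     0  |      4 ]
  [ 0  -3/4  -1/8  |  -13/4 ]
R3 := R3 + 3/4·R2
  [ 1  1/4   3/8  |  -13/4 ]
  [ 0    1     0  |      4 ]
  [ 0    0  -1/8  |   -1/4 ]
R3 := -8·R3
  [ 1  1/4  3/8  |  -13/4 ]
  [ 0    1    0  |      4 ]
  [ 0    0    1  |      2 ]
R1 := R1 − 3/8·R3
  [ 1  1/4  0  |  -4 ]
  [ 0    1  0  |   4 ]
  [ 0    0  1  |   2 ]
R1 := R1 − 1/4·R2
  [ 1  0  0  |  -5 ]
  [ 0  1  0  |   4 ]
  [ 0  0  1  |   2 ]
Reading off the last column: a = -5, b = 4, c = 2.

(-5, 4, 2)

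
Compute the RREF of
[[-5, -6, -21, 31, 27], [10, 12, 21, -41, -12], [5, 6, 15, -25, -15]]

[[1, 6/5, 0, -2, 3], [0, 0, 1, -1, -2], [0, 0, 0, 0, 0]]

r1 ← -1/5·r1
r2 ← r2 − 10·r1
r3 ← r3 − 5·r1
r2 ← -1/21·r2
r3 ← r3 + 6·r2
r1 ← r1 − 21/5·r2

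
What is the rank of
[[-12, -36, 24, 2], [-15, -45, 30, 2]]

Multiply r1 by -1/12.
Add 15 times r1 to r2.
Multiply r2 by -2.
Add 1/6 times r2 to r1.
The reduced form has 2 nonzero rows.

rank = 2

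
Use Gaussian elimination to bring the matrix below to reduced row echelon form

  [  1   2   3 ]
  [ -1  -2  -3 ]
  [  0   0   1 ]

[[1, 2, 0], [0, 0, 1], [0, 0, 0]]

Add r1 to r2.
  [ 1  2  3 ]
  [ 0  0  0 ]
  [ 0  0  1 ]
Swap r2 and r3.
  [ 1  2  3 ]
  [ 0  0  1 ]
  [ 0  0  0 ]
Subtract 3 times r2 from r1.
  [ 1  2  0 ]
  [ 0  0  1 ]
  [ 0  0  0 ]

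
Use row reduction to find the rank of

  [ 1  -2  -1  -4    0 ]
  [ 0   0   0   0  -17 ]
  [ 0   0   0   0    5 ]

R2 := -1/17·R2
  [ 1  -2  -1  -4  0 ]
  [ 0   0   0   0  1 ]
  [ 0   0   0   0  5 ]
R3 := R3 − 5·R2
  [ 1  -2  -1  -4  0 ]
  [ 0   0   0   0  1 ]
  [ 0   0   0   0  0 ]
The reduced form has 2 nonzero rows.

rank = 2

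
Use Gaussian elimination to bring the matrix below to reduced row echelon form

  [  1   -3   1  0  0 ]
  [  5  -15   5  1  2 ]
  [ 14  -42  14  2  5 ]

ρ2 → ρ2 − 5·ρ1
  [  1   -3   1  0  0 ]
  [  0    0   0  1  2 ]
  [ 14  -42  14  2  5 ]
ρ3 → ρ3 − 14·ρ1
  [ 1  -3  1  0  0 ]
  [ 0   0  0  1  2 ]
  [ 0   0  0  2  5 ]
ρ3 → ρ3 − 2·ρ2
  [ 1  -3  1  0  0 ]
  [ 0   0  0  1  2 ]
  [ 0   0  0  0  1 ]
ρ2 → ρ2 − 2·ρ3
  [ 1  -3  1  0  0 ]
  [ 0   0  0  1  0 ]
  [ 0   0  0  0  1 ]

[[1, -3, 1, 0, 0], [0, 0, 0, 1, 0], [0, 0, 0, 0, 1]]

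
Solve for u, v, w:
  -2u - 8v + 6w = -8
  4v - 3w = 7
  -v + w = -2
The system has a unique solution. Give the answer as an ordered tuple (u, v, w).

(-3, 1, -1)

Form the augmented matrix and row-reduce:
  [ -2  -8   6  |  -8 ]
  [  0   4  -3  |   7 ]
  [  0  -1   1  |  -2 ]
r1 -> -1/2·r1
  [ 1   4  -3  |   4 ]
  [ 0   4  -3  |   7 ]
  [ 0  -1   1  |  -2 ]
r2 -> 1/4·r2
  [ 1   4    -3  |    4 ]
  [ 0   1  -3/4  |  7/4 ]
  [ 0  -1     1  |   -2 ]
r3 -> r3 + r2
  [ 1  4    -3  |     4 ]
  [ 0  1  -3/4  |   7/4 ]
  [ 0  0   1/4  |  -1/4 ]
r3 -> 4·r3
  [ 1  4    -3  |    4 ]
  [ 0  1  -3/4  |  7/4 ]
  [ 0  0     1  |   -1 ]
r2 -> r2 + 3/4·r3
  [ 1  4  -3  |   4 ]
  [ 0  1   0  |   1 ]
  [ 0  0   1  |  -1 ]
r1 -> r1 + 3·r3
  [ 1  4  0  |   1 ]
  [ 0  1  0  |   1 ]
  [ 0  0  1  |  -1 ]
r1 -> r1 − 4·r2
  [ 1  0  0  |  -3 ]
  [ 0  1  0  |   1 ]
  [ 0  0  1  |  -1 ]
Reading off the last column: u = -3, v = 1, w = -1.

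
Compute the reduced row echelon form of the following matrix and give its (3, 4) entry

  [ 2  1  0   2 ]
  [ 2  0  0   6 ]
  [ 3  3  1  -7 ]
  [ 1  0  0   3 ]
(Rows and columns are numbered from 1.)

-4

ρ1 -> 1/2·ρ1
ρ2 -> ρ2 − 2·ρ1
ρ3 -> ρ3 − 3·ρ1
ρ4 -> ρ4 − ρ1
ρ2 -> -1·ρ2
ρ3 -> ρ3 − 3/2·ρ2
ρ4 -> ρ4 + 1/2·ρ2
ρ1 -> ρ1 − 1/2·ρ2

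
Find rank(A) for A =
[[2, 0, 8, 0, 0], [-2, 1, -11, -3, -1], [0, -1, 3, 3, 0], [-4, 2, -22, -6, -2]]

Multiply R1 by 1/2.
  [  1   0    4   0   0 ]
  [ -2   1  -11  -3  -1 ]
  [  0  -1    3   3   0 ]
  [ -4   2  -22  -6  -2 ]
Add 2 times R1 to R2.
  [  1   0    4   0   0 ]
  [  0   1   -3  -3  -1 ]
  [  0  -1    3   3   0 ]
  [ -4   2  -22  -6  -2 ]
Add 4 times R1 to R4.
  [ 1   0   4   0   0 ]
  [ 0   1  -3  -3  -1 ]
  [ 0  -1   3   3   0 ]
  [ 0   2  -6  -6  -2 ]
Add R2 to R3.
  [ 1  0   4   0   0 ]
  [ 0  1  -3  -3  -1 ]
  [ 0  0   0   0  -1 ]
  [ 0  2  -6  -6  -2 ]
Subtract 2 times R2 from R4.
  [ 1  0   4   0   0 ]
  [ 0  1  -3  -3  -1 ]
  [ 0  0   0   0  -1 ]
  [ 0  0   0   0   0 ]
Multiply R3 by -1.
  [ 1  0   4   0   0 ]
  [ 0  1  -3  -3  -1 ]
  [ 0  0   0   0   1 ]
  [ 0  0   0   0   0 ]
Add R3 to R2.
  [ 1  0   4   0  0 ]
  [ 0  1  -3  -3  0 ]
  [ 0  0   0   0  1 ]
  [ 0  0   0   0  0 ]
The reduced form has 3 nonzero rows.

rank = 3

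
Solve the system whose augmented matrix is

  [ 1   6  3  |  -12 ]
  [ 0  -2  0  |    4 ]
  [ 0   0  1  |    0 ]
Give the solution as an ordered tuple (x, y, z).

(0, -2, 0)

ρ2 ← -1/2·ρ2
  [ 1  6  3  |  -12 ]
  [ 0  1  0  |   -2 ]
  [ 0  0  1  |    0 ]
ρ1 ← ρ1 − 3·ρ3
  [ 1  6  0  |  -12 ]
  [ 0  1  0  |   -2 ]
  [ 0  0  1  |    0 ]
ρ1 ← ρ1 − 6·ρ2
  [ 1  0  0  |   0 ]
  [ 0  1  0  |  -2 ]
  [ 0  0  1  |   0 ]
Reading off the last column: x = 0, y = -2, z = 0.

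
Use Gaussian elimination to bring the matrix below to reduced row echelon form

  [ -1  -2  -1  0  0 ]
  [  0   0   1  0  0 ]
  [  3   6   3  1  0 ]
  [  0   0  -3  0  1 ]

[[1, 2, 0, 0, 0], [0, 0, 1, 0, 0], [0, 0, 0, 1, 0], [0, 0, 0, 0, 1]]

ρ1 → -1·ρ1
ρ3 → ρ3 − 3·ρ1
ρ4 → ρ4 + 3·ρ2
ρ1 → ρ1 − ρ2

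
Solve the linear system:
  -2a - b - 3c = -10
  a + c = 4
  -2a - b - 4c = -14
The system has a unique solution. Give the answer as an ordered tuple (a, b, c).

Form the augmented matrix and row-reduce:
  [ -2  -1  -3  |  -10 ]
  [  1   0   1  |    4 ]
  [ -2  -1  -4  |  -14 ]
R1 ← -1/2·R1
R2 ← R2 − R1
R3 ← R3 + 2·R1
R2 ← -2·R2
R3 ← -1·R3
R2 ← R2 − R3
R1 ← R1 − 3/2·R3
R1 ← R1 − 1/2·R2
Reading off the last column: a = 0, b = -2, c = 4.

(0, -2, 4)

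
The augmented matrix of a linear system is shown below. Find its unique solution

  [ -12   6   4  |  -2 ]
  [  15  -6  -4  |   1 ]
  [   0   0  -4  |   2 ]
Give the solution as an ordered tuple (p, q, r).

(-1/3, -2/3, -1/2)

R1 -> -1/12·R1
  [  1  -1/2  -1/3  |  1/6 ]
  [ 15    -6    -4  |    1 ]
  [  0     0    -4  |    2 ]
R2 -> R2 − 15·R1
  [ 1  -1/2  -1/3  |   1/6 ]
  [ 0   3/2     1  |  -3/2 ]
  [ 0     0    -4  |     2 ]
R2 -> 2/3·R2
  [ 1  -1/2  -1/3  |  1/6 ]
  [ 0     1   2/3  |   -1 ]
  [ 0     0    -4  |    2 ]
R3 -> -1/4·R3
  [ 1  -1/2  -1/3  |   1/6 ]
  [ 0     1   2/3  |    -1 ]
  [ 0     0     1  |  -1/2 ]
R2 -> R2 − 2/3·R3
  [ 1  -1/2  -1/3  |   1/6 ]
  [ 0     1     0  |  -2/3 ]
  [ 0     0     1  |  -1/2 ]
R1 -> R1 + 1/3·R3
  [ 1  -1/2  0  |     0 ]
  [ 0     1  0  |  -2/3 ]
  [ 0     0  1  |  -1/2 ]
R1 -> R1 + 1/2·R2
  [ 1  0  0  |  -1/3 ]
  [ 0  1  0  |  -2/3 ]
  [ 0  0  1  |  -1/2 ]
Reading off the last column: p = -1/3, q = -2/3, r = -1/2.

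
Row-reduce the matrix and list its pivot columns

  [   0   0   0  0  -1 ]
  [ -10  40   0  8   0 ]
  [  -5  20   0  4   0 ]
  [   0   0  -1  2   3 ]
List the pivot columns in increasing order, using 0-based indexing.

0, 2, 4

r1 <=> r2
  [ -10  40   0  8   0 ]
  [   0   0   0  0  -1 ]
  [  -5  20   0  4   0 ]
  [   0   0  -1  2   3 ]
r1 -> -1/10·r1
  [  1  -4   0  -4/5   0 ]
  [  0   0   0     0  -1 ]
  [ -5  20   0     4   0 ]
  [  0   0  -1     2   3 ]
r3 -> r3 + 5·r1
  [ 1  -4   0  -4/5   0 ]
  [ 0   0   0     0  -1 ]
  [ 0   0   0     0   0 ]
  [ 0   0  -1     2   3 ]
r2 <=> r4
  [ 1  -4   0  -4/5   0 ]
  [ 0   0  -1     2   3 ]
  [ 0   0   0     0   0 ]
  [ 0   0   0     0  -1 ]
r2 -> -1·r2
  [ 1  -4  0  -4/5   0 ]
  [ 0   0  1    -2  -3 ]
  [ 0   0  0     0   0 ]
  [ 0   0  0     0  -1 ]
r3 <=> r4
  [ 1  -4  0  -4/5   0 ]
  [ 0   0  1    -2  -3 ]
  [ 0   0  0     0  -1 ]
  [ 0   0  0     0   0 ]
r3 -> -1·r3
  [ 1  -4  0  -4/5   0 ]
  [ 0   0  1    -2  -3 ]
  [ 0   0  0     0   1 ]
  [ 0   0  0     0   0 ]
r2 -> r2 + 3·r3
  [ 1  -4  0  -4/5  0 ]
  [ 0   0  1    -2  0 ]
  [ 0   0  0     0  1 ]
  [ 0   0  0     0  0 ]
Pivot columns are the columns containing a leading 1.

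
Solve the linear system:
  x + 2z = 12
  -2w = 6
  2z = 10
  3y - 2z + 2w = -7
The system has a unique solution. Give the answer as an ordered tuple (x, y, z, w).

Form the augmented matrix and row-reduce:
  [ 1  0   2   0  |  12 ]
  [ 0  0   0  -2  |   6 ]
  [ 0  0   2   0  |  10 ]
  [ 0  3  -2   2  |  -7 ]
R2 <-> R4
  [ 1  0   2   0  |  12 ]
  [ 0  3  -2   2  |  -7 ]
  [ 0  0   2   0  |  10 ]
  [ 0  0   0  -2  |   6 ]
R2 := 1/3·R2
  [ 1  0     2    0  |    12 ]
  [ 0  1  -2/3  2/3  |  -7/3 ]
  [ 0  0     2    0  |    10 ]
  [ 0  0     0   -2  |     6 ]
R3 := 1/2·R3
  [ 1  0     2    0  |    12 ]
  [ 0  1  -2/3  2/3  |  -7/3 ]
  [ 0  0     1    0  |     5 ]
  [ 0  0     0   -2  |     6 ]
R4 := -1/2·R4
  [ 1  0     2    0  |    12 ]
  [ 0  1  -2/3  2/3  |  -7/3 ]
  [ 0  0     1    0  |     5 ]
  [ 0  0     0    1  |    -3 ]
R2 := R2 − 2/3·R4
  [ 1  0     2  0  |    12 ]
  [ 0  1  -2/3  0  |  -1/3 ]
  [ 0  0     1  0  |     5 ]
  [ 0  0     0  1  |    -3 ]
R2 := R2 + 2/3·R3
  [ 1  0  2  0  |  12 ]
  [ 0  1  0  0  |   3 ]
  [ 0  0  1  0  |   5 ]
  [ 0  0  0  1  |  -3 ]
R1 := R1 − 2·R3
  [ 1  0  0  0  |   2 ]
  [ 0  1  0  0  |   3 ]
  [ 0  0  1  0  |   5 ]
  [ 0  0  0  1  |  -3 ]
Reading off the last column: x = 2, y = 3, z = 5, w = -3.

(2, 3, 5, -3)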